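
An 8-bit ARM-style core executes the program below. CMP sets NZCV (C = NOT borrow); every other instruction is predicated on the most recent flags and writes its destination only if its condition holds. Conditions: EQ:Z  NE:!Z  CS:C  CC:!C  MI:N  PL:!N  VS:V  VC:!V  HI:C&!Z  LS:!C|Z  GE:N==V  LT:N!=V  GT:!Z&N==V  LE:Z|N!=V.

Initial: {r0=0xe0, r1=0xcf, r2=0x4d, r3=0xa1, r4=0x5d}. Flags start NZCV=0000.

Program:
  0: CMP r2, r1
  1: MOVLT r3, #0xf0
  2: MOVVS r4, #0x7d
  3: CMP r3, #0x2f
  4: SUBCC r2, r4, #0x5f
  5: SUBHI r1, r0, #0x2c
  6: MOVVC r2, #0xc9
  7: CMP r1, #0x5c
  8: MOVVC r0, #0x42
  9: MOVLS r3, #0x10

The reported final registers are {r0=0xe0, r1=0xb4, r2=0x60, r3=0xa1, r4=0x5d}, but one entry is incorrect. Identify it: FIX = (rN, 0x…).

FIX = (r2, 0x4d)

[0] flags=0000 → (cmp)
[1] flags=0000 LT?F → skip
[2] flags=0000 VS?F → skip
[3] flags=0011 → (cmp)
[4] flags=0011 CC?F → skip
[5] flags=0011 HI?T → r1=0xb4
[6] flags=0011 VC?F → skip
[7] flags=0011 → (cmp)
[8] flags=0011 VC?F → skip
[9] flags=0011 LS?F → skip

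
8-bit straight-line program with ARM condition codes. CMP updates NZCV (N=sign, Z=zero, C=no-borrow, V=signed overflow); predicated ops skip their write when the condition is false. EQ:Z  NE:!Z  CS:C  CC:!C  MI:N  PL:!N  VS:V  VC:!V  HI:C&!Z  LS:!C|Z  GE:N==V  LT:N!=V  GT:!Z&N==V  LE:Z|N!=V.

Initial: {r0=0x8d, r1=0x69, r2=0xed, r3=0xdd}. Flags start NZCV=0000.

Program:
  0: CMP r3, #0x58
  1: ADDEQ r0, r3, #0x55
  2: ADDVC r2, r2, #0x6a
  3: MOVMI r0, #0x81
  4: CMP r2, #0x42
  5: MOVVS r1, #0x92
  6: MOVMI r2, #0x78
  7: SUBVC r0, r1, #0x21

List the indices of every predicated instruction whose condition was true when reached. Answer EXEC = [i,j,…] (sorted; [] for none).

[0] flags=1010 → (cmp)
[1] flags=1010 EQ?F → skip
[2] flags=1010 VC?T → r2=0x57
[3] flags=1010 MI?T → r0=0x81
[4] flags=0010 → (cmp)
[5] flags=0010 VS?F → skip
[6] flags=0010 MI?F → skip
[7] flags=0010 VC?T → r0=0x48

EXEC = [2,3,7]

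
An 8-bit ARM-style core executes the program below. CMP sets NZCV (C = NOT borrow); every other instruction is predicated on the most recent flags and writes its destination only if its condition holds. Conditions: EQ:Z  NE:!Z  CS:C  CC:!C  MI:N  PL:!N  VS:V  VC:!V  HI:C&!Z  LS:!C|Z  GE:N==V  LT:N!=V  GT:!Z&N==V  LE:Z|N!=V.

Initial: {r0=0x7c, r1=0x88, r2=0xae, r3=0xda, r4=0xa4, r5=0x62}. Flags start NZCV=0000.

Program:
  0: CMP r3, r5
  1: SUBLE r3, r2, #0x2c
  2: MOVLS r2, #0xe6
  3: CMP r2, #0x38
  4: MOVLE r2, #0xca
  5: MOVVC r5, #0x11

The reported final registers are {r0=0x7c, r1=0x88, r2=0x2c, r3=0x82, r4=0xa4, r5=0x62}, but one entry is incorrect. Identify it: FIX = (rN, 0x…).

FIX = (r2, 0xca)

0: ✓ CMP  NZCV=0011
1: ✓ SUBLE  r3←0x82
2: · MOVLS
3: ✓ CMP  NZCV=0011
4: ✓ MOVLE  r2←0xca
5: · MOVVC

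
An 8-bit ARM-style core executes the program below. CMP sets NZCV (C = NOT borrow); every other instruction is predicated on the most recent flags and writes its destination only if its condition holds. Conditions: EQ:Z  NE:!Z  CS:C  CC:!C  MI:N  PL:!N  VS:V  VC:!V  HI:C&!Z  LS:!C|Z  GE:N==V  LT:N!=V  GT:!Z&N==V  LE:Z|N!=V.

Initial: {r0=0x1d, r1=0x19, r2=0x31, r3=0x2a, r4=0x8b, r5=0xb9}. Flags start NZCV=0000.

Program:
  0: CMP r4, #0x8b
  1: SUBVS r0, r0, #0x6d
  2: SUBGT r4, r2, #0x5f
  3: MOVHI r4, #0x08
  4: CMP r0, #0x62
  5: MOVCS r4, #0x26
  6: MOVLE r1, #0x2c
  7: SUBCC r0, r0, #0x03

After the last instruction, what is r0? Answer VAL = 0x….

VAL = 0x1a

0: ✓ CMP  NZCV=0110
1: · SUBVS
2: · SUBGT
3: · MOVHI
4: ✓ CMP  NZCV=1000
5: · MOVCS
6: ✓ MOVLE  r1←0x2c
7: ✓ SUBCC  r0←0x1a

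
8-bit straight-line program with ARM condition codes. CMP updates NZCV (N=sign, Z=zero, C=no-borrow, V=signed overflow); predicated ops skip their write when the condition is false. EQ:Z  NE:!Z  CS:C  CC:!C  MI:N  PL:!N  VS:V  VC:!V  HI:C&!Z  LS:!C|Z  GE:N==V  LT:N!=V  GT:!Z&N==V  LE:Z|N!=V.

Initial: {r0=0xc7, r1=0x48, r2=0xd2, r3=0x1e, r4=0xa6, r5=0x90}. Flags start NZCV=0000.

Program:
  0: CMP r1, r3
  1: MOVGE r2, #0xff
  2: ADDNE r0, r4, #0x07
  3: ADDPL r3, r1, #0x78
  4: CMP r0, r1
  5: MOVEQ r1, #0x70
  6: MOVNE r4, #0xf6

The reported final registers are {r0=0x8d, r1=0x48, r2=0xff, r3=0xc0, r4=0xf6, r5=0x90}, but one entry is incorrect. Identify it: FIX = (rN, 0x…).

FIX = (r0, 0xad)

[0] flags=0010 → (cmp)
[1] flags=0010 GE?T → r2=0xff
[2] flags=0010 NE?T → r0=0xad
[3] flags=0010 PL?T → r3=0xc0
[4] flags=0011 → (cmp)
[5] flags=0011 EQ?F → skip
[6] flags=0011 NE?T → r4=0xf6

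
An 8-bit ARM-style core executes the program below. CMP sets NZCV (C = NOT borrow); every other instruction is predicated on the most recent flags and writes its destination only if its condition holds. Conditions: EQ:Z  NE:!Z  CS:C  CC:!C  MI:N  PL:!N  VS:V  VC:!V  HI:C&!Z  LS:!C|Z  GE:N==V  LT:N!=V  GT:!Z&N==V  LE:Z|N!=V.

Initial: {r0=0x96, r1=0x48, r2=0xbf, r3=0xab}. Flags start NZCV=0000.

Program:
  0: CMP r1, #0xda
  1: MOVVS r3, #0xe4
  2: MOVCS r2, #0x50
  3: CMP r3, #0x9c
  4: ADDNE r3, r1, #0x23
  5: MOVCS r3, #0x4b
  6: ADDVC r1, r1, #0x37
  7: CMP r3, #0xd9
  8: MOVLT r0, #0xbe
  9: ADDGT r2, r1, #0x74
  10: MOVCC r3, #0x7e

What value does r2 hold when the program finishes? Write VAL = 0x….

VAL = 0xf3

[0] flags=0000 → (cmp)
[1] flags=0000 VS?F → skip
[2] flags=0000 CS?F → skip
[3] flags=0010 → (cmp)
[4] flags=0010 NE?T → r3=0x6b
[5] flags=0010 CS?T → r3=0x4b
[6] flags=0010 VC?T → r1=0x7f
[7] flags=0000 → (cmp)
[8] flags=0000 LT?F → skip
[9] flags=0000 GT?T → r2=0xf3
[10] flags=0000 CC?T → r3=0x7e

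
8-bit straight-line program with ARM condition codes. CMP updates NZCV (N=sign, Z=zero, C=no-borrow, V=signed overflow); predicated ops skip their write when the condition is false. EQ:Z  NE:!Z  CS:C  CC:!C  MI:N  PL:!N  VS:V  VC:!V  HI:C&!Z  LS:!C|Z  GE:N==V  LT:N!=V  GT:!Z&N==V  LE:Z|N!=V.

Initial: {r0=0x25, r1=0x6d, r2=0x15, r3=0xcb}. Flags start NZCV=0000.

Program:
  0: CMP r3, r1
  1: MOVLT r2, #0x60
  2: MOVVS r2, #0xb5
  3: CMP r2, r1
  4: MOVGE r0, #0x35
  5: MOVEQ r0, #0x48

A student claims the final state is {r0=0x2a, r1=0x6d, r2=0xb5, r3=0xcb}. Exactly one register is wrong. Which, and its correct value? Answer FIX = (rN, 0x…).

[0] flags=0011 → (cmp)
[1] flags=0011 LT?T → r2=0x60
[2] flags=0011 VS?T → r2=0xb5
[3] flags=0011 → (cmp)
[4] flags=0011 GE?F → skip
[5] flags=0011 EQ?F → skip

FIX = (r0, 0x25)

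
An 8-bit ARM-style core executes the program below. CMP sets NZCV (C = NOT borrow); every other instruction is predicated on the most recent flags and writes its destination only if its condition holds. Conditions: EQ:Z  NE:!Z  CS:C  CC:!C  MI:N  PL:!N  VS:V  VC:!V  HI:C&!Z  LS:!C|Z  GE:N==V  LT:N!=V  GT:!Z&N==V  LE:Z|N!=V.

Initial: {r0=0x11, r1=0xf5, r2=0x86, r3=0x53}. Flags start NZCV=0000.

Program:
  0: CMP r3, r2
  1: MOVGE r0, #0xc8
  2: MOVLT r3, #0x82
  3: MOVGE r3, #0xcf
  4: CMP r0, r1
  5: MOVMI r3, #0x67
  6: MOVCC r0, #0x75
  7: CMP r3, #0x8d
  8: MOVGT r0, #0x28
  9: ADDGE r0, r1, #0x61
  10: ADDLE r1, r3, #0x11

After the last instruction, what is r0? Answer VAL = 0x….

[0] flags=1001 → (cmp)
[1] flags=1001 GE?T → r0=0xc8
[2] flags=1001 LT?F → skip
[3] flags=1001 GE?T → r3=0xcf
[4] flags=1000 → (cmp)
[5] flags=1000 MI?T → r3=0x67
[6] flags=1000 CC?T → r0=0x75
[7] flags=1001 → (cmp)
[8] flags=1001 GT?T → r0=0x28
[9] flags=1001 GE?T → r0=0x56
[10] flags=1001 LE?F → skip

VAL = 0x56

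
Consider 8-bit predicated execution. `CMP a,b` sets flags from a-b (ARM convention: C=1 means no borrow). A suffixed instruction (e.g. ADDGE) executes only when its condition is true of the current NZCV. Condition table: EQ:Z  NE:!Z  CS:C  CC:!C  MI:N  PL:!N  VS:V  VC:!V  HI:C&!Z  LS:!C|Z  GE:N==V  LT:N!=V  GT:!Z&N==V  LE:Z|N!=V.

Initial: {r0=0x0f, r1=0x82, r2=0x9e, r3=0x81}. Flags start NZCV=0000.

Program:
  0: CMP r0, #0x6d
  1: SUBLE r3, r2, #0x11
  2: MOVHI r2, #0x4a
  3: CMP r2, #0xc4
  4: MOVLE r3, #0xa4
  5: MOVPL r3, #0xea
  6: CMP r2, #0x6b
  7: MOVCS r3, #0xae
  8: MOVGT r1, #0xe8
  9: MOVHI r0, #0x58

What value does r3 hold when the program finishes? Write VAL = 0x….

VAL = 0xae

0: ✓ CMP  NZCV=1000
1: ✓ SUBLE  r3←0x8d
2: · MOVHI
3: ✓ CMP  NZCV=1000
4: ✓ MOVLE  r3←0xa4
5: · MOVPL
6: ✓ CMP  NZCV=0011
7: ✓ MOVCS  r3←0xae
8: · MOVGT
9: ✓ MOVHI  r0←0x58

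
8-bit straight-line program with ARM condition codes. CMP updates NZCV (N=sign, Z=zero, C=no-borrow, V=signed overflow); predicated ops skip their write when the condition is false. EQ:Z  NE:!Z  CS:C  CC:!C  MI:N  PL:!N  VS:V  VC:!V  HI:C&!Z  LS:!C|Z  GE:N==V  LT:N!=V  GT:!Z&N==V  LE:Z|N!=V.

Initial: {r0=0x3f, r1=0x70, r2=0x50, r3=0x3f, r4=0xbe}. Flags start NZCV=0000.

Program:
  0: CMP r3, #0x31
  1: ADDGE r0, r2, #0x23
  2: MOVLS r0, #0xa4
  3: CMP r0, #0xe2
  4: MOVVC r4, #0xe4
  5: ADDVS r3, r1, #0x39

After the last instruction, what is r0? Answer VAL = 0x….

0: ✓ CMP  NZCV=0010
1: ✓ ADDGE  r0←0x73
2: · MOVLS
3: ✓ CMP  NZCV=1001
4: · MOVVC
5: ✓ ADDVS  r3←0xa9

VAL = 0x73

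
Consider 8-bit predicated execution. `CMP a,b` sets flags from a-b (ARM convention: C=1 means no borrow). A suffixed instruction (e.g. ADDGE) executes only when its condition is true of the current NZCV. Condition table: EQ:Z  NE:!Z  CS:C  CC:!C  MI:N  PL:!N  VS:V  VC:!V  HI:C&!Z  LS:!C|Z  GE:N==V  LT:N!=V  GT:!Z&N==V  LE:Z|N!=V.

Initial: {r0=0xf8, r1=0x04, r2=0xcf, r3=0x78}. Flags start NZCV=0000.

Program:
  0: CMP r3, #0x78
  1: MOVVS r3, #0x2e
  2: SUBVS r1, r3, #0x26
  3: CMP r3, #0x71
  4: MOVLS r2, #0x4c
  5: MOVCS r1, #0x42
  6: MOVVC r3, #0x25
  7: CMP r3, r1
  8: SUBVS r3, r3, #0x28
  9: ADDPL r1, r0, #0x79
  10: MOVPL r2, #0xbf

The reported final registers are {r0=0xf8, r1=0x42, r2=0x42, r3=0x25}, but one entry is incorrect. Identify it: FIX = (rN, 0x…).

[0] flags=0110 → (cmp)
[1] flags=0110 VS?F → skip
[2] flags=0110 VS?F → skip
[3] flags=0010 → (cmp)
[4] flags=0010 LS?F → skip
[5] flags=0010 CS?T → r1=0x42
[6] flags=0010 VC?T → r3=0x25
[7] flags=1000 → (cmp)
[8] flags=1000 VS?F → skip
[9] flags=1000 PL?F → skip
[10] flags=1000 PL?F → skip

FIX = (r2, 0xcf)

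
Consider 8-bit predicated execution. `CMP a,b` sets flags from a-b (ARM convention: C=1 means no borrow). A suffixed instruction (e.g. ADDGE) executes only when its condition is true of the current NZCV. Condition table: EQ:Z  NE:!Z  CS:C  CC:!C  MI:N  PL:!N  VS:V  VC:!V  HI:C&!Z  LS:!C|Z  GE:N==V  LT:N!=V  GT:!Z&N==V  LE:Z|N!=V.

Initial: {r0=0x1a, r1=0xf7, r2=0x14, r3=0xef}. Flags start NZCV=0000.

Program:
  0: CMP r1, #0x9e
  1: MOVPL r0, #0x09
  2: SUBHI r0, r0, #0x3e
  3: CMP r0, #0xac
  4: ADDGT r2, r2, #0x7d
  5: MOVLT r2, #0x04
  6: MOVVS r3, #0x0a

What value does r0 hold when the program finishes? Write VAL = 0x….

VAL = 0xcb

0: ✓ CMP  NZCV=0010
1: ✓ MOVPL  r0←0x09
2: ✓ SUBHI  r0←0xcb
3: ✓ CMP  NZCV=0010
4: ✓ ADDGT  r2←0x91
5: · MOVLT
6: · MOVVS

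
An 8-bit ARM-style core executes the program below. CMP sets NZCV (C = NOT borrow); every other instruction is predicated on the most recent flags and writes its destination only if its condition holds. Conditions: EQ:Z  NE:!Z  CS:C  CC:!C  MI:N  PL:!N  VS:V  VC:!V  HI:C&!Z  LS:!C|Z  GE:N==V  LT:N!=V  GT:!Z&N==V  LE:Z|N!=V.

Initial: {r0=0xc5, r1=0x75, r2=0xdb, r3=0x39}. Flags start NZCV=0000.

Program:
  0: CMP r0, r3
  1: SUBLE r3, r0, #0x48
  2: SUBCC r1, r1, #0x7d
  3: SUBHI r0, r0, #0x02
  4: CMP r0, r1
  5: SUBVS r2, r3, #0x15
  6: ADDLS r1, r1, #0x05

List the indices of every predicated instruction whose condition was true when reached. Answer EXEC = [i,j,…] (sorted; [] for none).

0: ✓ CMP  NZCV=1010
1: ✓ SUBLE  r3←0x7d
2: · SUBCC
3: ✓ SUBHI  r0←0xc3
4: ✓ CMP  NZCV=0011
5: ✓ SUBVS  r2←0x68
6: · ADDLS

EXEC = [1,3,5]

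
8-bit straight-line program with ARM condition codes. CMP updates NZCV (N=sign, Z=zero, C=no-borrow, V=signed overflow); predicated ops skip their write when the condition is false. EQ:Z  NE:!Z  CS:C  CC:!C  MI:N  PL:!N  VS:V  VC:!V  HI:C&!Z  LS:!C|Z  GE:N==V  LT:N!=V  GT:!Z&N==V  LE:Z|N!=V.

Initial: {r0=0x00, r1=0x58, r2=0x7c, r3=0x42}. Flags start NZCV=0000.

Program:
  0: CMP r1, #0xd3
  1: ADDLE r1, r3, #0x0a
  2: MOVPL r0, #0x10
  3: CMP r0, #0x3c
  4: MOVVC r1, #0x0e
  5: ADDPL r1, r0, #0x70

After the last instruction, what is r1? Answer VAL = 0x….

0: ✓ CMP  NZCV=1001
1: · ADDLE
2: · MOVPL
3: ✓ CMP  NZCV=1000
4: ✓ MOVVC  r1←0x0e
5: · ADDPL

VAL = 0x0e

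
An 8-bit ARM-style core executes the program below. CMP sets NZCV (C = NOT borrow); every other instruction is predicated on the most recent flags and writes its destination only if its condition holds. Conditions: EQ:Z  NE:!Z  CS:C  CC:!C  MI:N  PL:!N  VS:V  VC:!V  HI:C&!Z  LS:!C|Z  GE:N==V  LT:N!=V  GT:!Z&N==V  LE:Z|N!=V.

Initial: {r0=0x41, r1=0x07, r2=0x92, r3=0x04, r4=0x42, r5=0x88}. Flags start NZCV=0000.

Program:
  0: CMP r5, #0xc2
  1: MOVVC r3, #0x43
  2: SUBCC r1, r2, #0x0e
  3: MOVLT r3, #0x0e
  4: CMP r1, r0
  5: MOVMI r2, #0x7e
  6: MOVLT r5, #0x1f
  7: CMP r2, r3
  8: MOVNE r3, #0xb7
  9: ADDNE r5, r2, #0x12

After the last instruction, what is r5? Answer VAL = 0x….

VAL = 0xa4

0: ✓ CMP  NZCV=1000
1: ✓ MOVVC  r3←0x43
2: ✓ SUBCC  r1←0x84
3: ✓ MOVLT  r3←0x0e
4: ✓ CMP  NZCV=0011
5: · MOVMI
6: ✓ MOVLT  r5←0x1f
7: ✓ CMP  NZCV=1010
8: ✓ MOVNE  r3←0xb7
9: ✓ ADDNE  r5←0xa4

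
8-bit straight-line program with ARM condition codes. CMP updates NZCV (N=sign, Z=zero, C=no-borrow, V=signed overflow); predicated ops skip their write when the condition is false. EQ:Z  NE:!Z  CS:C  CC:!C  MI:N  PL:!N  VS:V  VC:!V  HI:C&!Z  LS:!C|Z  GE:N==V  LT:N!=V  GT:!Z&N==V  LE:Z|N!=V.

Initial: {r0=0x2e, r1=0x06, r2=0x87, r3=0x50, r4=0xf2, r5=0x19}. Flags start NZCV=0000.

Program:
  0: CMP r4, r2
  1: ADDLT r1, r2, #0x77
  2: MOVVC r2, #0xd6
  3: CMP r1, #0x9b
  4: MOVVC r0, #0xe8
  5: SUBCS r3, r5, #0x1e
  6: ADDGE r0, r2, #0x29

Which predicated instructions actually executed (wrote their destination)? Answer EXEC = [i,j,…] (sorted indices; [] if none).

0: ✓ CMP  NZCV=0010
1: · ADDLT
2: ✓ MOVVC  r2←0xd6
3: ✓ CMP  NZCV=0000
4: ✓ MOVVC  r0←0xe8
5: · SUBCS
6: ✓ ADDGE  r0←0xff

EXEC = [2,4,6]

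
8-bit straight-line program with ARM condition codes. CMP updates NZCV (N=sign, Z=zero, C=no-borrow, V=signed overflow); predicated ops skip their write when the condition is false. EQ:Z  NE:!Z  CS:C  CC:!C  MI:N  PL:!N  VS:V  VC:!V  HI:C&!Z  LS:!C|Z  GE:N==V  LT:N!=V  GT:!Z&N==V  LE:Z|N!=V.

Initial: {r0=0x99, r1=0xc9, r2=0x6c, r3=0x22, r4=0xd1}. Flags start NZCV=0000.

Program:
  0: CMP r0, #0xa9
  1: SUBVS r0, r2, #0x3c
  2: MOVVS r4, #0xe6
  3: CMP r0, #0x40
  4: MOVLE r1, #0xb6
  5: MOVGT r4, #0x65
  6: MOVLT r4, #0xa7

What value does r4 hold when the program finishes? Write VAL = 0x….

[0] flags=1000 → (cmp)
[1] flags=1000 VS?F → skip
[2] flags=1000 VS?F → skip
[3] flags=0011 → (cmp)
[4] flags=0011 LE?T → r1=0xb6
[5] flags=0011 GT?F → skip
[6] flags=0011 LT?T → r4=0xa7

VAL = 0xa7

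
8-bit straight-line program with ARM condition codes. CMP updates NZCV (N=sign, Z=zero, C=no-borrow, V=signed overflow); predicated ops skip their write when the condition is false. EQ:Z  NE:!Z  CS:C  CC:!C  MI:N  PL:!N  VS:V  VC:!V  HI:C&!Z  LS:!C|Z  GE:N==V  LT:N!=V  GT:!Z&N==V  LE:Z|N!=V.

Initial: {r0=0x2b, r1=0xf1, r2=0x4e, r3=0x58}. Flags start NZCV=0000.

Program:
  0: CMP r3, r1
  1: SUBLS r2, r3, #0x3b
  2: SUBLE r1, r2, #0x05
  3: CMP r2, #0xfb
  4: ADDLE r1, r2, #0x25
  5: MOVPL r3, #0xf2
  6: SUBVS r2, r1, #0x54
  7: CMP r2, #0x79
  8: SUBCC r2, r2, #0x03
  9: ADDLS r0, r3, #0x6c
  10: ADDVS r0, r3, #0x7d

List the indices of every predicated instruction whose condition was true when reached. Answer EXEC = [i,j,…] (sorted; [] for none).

EXEC = [1,5,8,9]

[0] flags=0000 → (cmp)
[1] flags=0000 LS?T → r2=0x1d
[2] flags=0000 LE?F → skip
[3] flags=0000 → (cmp)
[4] flags=0000 LE?F → skip
[5] flags=0000 PL?T → r3=0xf2
[6] flags=0000 VS?F → skip
[7] flags=1000 → (cmp)
[8] flags=1000 CC?T → r2=0x1a
[9] flags=1000 LS?T → r0=0x5e
[10] flags=1000 VS?F → skip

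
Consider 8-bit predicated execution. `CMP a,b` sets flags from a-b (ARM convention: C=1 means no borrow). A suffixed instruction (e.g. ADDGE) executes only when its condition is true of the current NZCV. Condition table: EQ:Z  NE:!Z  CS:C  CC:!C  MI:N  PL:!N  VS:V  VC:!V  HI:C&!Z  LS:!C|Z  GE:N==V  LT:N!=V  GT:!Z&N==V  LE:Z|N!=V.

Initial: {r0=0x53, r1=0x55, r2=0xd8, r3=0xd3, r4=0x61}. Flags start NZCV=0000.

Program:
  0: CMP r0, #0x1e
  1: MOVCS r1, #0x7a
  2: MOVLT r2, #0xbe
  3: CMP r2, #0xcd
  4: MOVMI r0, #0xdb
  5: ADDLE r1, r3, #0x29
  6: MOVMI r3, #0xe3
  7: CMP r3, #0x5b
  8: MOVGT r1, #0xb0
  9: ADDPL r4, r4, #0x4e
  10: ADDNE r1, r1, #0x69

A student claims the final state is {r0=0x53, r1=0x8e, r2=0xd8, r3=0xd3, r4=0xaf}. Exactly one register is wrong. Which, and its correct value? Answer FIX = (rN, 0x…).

FIX = (r1, 0xe3)

[0] flags=0010 → (cmp)
[1] flags=0010 CS?T → r1=0x7a
[2] flags=0010 LT?F → skip
[3] flags=0010 → (cmp)
[4] flags=0010 MI?F → skip
[5] flags=0010 LE?F → skip
[6] flags=0010 MI?F → skip
[7] flags=0011 → (cmp)
[8] flags=0011 GT?F → skip
[9] flags=0011 PL?T → r4=0xaf
[10] flags=0011 NE?T → r1=0xe3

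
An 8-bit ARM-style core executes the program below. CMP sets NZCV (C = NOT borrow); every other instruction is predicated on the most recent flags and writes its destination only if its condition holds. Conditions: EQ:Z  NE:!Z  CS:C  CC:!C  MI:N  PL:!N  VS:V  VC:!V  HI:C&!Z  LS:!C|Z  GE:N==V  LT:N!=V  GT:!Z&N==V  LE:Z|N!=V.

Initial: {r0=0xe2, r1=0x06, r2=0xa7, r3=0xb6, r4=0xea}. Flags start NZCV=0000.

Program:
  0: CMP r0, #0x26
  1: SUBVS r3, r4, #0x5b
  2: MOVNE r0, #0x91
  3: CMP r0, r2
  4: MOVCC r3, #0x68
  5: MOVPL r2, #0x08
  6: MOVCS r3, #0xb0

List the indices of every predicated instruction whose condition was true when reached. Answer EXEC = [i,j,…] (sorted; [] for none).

0: ✓ CMP  NZCV=1010
1: · SUBVS
2: ✓ MOVNE  r0←0x91
3: ✓ CMP  NZCV=1000
4: ✓ MOVCC  r3←0x68
5: · MOVPL
6: · MOVCS

EXEC = [2,4]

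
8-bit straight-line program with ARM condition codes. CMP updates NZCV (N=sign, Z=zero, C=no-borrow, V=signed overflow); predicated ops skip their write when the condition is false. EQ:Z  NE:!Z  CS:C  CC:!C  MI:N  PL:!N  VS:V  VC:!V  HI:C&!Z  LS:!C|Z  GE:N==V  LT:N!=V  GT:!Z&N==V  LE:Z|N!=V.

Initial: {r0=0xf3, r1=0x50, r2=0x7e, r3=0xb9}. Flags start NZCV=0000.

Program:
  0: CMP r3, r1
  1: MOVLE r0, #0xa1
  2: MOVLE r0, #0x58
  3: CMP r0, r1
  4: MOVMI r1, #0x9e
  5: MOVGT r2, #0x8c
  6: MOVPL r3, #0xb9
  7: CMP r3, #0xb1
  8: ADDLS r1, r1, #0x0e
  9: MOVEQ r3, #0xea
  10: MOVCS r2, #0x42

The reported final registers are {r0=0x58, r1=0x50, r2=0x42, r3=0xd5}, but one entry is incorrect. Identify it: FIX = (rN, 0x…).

FIX = (r3, 0xb9)

[0] flags=0011 → (cmp)
[1] flags=0011 LE?T → r0=0xa1
[2] flags=0011 LE?T → r0=0x58
[3] flags=0010 → (cmp)
[4] flags=0010 MI?F → skip
[5] flags=0010 GT?T → r2=0x8c
[6] flags=0010 PL?T → r3=0xb9
[7] flags=0010 → (cmp)
[8] flags=0010 LS?F → skip
[9] flags=0010 EQ?F → skip
[10] flags=0010 CS?T → r2=0x42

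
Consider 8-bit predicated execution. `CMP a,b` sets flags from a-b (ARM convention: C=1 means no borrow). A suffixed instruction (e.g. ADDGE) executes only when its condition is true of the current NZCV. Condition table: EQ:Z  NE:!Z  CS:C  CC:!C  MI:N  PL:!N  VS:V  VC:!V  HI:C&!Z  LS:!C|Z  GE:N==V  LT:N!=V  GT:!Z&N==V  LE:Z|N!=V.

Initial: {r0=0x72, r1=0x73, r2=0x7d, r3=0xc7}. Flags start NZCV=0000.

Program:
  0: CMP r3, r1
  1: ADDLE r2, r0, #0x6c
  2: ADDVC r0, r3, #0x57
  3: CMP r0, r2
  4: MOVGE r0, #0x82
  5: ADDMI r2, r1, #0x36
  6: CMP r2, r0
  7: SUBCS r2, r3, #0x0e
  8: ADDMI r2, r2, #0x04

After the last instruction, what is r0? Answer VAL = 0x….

[0] flags=0011 → (cmp)
[1] flags=0011 LE?T → r2=0xde
[2] flags=0011 VC?F → skip
[3] flags=1001 → (cmp)
[4] flags=1001 GE?T → r0=0x82
[5] flags=1001 MI?T → r2=0xa9
[6] flags=0010 → (cmp)
[7] flags=0010 CS?T → r2=0xb9
[8] flags=0010 MI?F → skip

VAL = 0x82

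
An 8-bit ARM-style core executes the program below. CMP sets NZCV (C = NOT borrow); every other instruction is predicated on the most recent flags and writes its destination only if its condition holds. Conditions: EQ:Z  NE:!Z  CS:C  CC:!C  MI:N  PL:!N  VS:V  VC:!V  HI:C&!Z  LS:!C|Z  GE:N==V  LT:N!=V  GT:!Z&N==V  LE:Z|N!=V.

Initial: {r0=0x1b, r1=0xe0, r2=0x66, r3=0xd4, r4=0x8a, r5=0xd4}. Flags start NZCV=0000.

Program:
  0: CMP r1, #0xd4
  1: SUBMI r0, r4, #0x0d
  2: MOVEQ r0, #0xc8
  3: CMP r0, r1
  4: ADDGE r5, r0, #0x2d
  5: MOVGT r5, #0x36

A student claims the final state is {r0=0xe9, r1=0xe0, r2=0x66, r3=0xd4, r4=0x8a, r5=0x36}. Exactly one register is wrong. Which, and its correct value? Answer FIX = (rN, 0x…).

FIX = (r0, 0x1b)

[0] flags=0010 → (cmp)
[1] flags=0010 MI?F → skip
[2] flags=0010 EQ?F → skip
[3] flags=0000 → (cmp)
[4] flags=0000 GE?T → r5=0x48
[5] flags=0000 GT?T → r5=0x36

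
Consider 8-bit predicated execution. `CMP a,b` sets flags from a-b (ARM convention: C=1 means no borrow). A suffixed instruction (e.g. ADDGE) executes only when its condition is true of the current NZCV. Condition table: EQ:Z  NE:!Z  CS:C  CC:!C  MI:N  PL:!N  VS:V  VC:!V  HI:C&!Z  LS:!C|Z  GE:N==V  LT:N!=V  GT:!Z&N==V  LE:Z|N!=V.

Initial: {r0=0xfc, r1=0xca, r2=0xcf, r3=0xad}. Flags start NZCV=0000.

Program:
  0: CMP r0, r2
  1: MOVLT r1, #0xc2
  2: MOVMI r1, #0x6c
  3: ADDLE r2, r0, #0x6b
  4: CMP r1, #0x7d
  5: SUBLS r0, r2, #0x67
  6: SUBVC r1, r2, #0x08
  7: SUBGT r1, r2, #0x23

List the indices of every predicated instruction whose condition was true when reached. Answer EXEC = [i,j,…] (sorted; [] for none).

0: ✓ CMP  NZCV=0010
1: · MOVLT
2: · MOVMI
3: · ADDLE
4: ✓ CMP  NZCV=0011
5: · SUBLS
6: · SUBVC
7: · SUBGT

EXEC = []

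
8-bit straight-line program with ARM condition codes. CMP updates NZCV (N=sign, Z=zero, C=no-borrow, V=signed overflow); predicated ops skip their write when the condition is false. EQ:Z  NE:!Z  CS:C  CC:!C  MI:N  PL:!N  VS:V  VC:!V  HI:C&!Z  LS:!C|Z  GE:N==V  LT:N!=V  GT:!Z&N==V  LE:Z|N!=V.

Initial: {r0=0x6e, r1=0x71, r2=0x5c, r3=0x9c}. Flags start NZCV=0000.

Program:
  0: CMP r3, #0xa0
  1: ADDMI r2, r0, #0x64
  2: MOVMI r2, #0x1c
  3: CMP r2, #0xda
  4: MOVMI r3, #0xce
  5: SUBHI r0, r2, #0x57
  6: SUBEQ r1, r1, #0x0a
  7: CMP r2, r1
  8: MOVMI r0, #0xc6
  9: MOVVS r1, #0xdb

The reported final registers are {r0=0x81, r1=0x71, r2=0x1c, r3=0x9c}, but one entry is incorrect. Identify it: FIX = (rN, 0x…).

FIX = (r0, 0xc6)

0: ✓ CMP  NZCV=1000
1: ✓ ADDMI  r2←0xd2
2: ✓ MOVMI  r2←0x1c
3: ✓ CMP  NZCV=0000
4: · MOVMI
5: · SUBHI
6: · SUBEQ
7: ✓ CMP  NZCV=1000
8: ✓ MOVMI  r0←0xc6
9: · MOVVS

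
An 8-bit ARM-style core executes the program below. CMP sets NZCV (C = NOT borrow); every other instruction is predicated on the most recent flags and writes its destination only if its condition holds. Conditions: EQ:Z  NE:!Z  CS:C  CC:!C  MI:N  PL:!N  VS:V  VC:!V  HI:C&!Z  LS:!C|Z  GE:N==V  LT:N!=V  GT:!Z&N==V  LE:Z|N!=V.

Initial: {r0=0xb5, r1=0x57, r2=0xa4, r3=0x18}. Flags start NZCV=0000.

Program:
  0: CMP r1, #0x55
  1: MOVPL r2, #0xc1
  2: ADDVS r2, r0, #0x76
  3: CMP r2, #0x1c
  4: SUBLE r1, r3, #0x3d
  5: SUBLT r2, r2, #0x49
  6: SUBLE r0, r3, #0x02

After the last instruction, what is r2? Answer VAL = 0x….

0: ✓ CMP  NZCV=0010
1: ✓ MOVPL  r2←0xc1
2: · ADDVS
3: ✓ CMP  NZCV=1010
4: ✓ SUBLE  r1←0xdb
5: ✓ SUBLT  r2←0x78
6: ✓ SUBLE  r0←0x16

VAL = 0x78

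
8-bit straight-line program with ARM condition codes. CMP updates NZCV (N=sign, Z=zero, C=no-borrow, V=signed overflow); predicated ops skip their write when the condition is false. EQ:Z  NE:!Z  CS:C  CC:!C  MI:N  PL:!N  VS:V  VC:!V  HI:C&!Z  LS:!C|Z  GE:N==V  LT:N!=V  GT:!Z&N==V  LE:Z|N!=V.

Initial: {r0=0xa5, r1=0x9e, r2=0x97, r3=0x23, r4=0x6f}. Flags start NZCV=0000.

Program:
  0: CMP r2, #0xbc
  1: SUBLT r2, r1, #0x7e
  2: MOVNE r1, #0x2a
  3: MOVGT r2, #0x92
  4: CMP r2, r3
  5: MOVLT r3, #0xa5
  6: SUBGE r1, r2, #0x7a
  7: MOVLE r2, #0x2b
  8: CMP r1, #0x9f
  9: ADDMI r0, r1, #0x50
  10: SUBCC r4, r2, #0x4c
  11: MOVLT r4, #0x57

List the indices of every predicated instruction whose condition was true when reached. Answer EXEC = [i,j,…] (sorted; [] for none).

0: ✓ CMP  NZCV=1000
1: ✓ SUBLT  r2←0x20
2: ✓ MOVNE  r1←0x2a
3: · MOVGT
4: ✓ CMP  NZCV=1000
5: ✓ MOVLT  r3←0xa5
6: · SUBGE
7: ✓ MOVLE  r2←0x2b
8: ✓ CMP  NZCV=1001
9: ✓ ADDMI  r0←0x7a
10: ✓ SUBCC  r4←0xdf
11: · MOVLT

EXEC = [1,2,5,7,9,10]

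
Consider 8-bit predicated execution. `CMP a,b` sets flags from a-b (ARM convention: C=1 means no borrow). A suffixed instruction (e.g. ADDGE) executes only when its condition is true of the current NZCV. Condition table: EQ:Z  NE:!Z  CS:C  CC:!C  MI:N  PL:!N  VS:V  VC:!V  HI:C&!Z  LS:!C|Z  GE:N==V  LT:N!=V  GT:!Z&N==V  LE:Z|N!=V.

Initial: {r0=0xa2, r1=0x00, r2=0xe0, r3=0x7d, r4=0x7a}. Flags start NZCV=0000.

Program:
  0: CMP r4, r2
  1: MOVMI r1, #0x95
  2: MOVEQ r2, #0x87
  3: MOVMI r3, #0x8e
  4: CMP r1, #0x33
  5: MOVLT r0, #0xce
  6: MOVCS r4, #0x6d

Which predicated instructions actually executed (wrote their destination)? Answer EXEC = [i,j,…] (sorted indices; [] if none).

0: ✓ CMP  NZCV=1001
1: ✓ MOVMI  r1←0x95
2: · MOVEQ
3: ✓ MOVMI  r3←0x8e
4: ✓ CMP  NZCV=0011
5: ✓ MOVLT  r0←0xce
6: ✓ MOVCS  r4←0x6d

EXEC = [1,3,5,6]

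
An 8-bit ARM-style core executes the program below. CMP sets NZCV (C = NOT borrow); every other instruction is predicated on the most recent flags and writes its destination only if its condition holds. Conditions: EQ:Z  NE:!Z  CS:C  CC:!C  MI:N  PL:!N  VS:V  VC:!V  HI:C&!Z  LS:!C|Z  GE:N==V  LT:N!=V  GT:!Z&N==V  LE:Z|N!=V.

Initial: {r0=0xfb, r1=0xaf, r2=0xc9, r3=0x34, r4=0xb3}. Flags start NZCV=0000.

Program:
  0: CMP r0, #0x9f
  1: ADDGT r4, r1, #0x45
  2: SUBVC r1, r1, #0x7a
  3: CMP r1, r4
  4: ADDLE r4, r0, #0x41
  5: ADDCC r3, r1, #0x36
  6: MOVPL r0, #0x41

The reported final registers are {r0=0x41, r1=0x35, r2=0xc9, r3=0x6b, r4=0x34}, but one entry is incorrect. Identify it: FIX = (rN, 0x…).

FIX = (r4, 0xf4)

[0] flags=0010 → (cmp)
[1] flags=0010 GT?T → r4=0xf4
[2] flags=0010 VC?T → r1=0x35
[3] flags=0000 → (cmp)
[4] flags=0000 LE?F → skip
[5] flags=0000 CC?T → r3=0x6b
[6] flags=0000 PL?T → r0=0x41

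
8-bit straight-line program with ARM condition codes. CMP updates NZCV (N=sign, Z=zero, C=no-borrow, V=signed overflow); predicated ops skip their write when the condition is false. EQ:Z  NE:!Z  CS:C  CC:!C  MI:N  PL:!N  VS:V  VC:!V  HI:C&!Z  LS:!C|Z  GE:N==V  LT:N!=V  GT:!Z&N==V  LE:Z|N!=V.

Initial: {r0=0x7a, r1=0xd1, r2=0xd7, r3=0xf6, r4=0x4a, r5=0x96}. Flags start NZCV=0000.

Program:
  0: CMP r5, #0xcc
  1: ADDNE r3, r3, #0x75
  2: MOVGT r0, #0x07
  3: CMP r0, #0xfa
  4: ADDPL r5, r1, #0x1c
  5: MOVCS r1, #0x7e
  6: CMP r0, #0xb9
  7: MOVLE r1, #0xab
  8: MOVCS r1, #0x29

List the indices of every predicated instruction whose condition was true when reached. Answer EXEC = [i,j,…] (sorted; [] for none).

0: ✓ CMP  NZCV=1000
1: ✓ ADDNE  r3←0x6b
2: · MOVGT
3: ✓ CMP  NZCV=1001
4: · ADDPL
5: · MOVCS
6: ✓ CMP  NZCV=1001
7: · MOVLE
8: · MOVCS

EXEC = [1]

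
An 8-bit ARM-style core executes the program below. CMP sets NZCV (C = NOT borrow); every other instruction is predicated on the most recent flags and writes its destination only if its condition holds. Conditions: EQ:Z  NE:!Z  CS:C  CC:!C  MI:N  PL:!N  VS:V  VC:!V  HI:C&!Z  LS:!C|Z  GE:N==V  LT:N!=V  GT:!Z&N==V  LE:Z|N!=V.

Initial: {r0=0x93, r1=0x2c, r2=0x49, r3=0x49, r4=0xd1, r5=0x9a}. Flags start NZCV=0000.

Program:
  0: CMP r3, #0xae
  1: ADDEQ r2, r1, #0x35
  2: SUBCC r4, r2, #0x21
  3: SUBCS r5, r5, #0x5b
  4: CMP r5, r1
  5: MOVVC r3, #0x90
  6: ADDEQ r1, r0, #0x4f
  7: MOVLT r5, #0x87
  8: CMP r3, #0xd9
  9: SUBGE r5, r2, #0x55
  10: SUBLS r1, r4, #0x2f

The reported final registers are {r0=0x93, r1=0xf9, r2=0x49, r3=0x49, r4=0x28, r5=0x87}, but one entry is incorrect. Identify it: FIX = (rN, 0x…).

[0] flags=1001 → (cmp)
[1] flags=1001 EQ?F → skip
[2] flags=1001 CC?T → r4=0x28
[3] flags=1001 CS?F → skip
[4] flags=0011 → (cmp)
[5] flags=0011 VC?F → skip
[6] flags=0011 EQ?F → skip
[7] flags=0011 LT?T → r5=0x87
[8] flags=0000 → (cmp)
[9] flags=0000 GE?T → r5=0xf4
[10] flags=0000 LS?T → r1=0xf9

FIX = (r5, 0xf4)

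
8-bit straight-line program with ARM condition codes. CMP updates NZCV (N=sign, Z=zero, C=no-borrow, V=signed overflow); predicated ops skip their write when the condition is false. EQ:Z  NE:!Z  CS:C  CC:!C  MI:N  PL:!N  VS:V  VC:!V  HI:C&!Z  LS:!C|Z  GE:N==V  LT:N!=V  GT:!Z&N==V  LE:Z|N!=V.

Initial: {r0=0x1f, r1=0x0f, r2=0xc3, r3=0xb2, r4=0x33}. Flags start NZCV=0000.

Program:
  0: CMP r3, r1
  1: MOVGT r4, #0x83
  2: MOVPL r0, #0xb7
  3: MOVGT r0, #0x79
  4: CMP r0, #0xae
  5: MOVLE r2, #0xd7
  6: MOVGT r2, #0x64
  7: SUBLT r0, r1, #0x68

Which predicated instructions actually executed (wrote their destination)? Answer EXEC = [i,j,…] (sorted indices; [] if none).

0: ✓ CMP  NZCV=1010
1: · MOVGT
2: · MOVPL
3: · MOVGT
4: ✓ CMP  NZCV=0000
5: · MOVLE
6: ✓ MOVGT  r2←0x64
7: · SUBLT

EXEC = [6]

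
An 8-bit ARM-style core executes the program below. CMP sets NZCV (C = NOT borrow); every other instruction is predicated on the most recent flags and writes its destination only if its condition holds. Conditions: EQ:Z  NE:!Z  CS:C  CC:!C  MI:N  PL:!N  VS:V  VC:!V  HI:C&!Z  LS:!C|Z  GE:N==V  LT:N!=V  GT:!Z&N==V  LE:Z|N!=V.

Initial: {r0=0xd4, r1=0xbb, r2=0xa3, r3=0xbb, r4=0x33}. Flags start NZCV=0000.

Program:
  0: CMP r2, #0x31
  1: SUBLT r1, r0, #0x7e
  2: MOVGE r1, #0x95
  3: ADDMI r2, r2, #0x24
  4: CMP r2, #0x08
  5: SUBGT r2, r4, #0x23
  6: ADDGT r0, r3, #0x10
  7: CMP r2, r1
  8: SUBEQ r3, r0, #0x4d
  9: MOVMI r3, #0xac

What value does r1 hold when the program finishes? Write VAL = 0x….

VAL = 0x56

0: ✓ CMP  NZCV=0011
1: ✓ SUBLT  r1←0x56
2: · MOVGE
3: · ADDMI
4: ✓ CMP  NZCV=1010
5: · SUBGT
6: · ADDGT
7: ✓ CMP  NZCV=0011
8: · SUBEQ
9: · MOVMI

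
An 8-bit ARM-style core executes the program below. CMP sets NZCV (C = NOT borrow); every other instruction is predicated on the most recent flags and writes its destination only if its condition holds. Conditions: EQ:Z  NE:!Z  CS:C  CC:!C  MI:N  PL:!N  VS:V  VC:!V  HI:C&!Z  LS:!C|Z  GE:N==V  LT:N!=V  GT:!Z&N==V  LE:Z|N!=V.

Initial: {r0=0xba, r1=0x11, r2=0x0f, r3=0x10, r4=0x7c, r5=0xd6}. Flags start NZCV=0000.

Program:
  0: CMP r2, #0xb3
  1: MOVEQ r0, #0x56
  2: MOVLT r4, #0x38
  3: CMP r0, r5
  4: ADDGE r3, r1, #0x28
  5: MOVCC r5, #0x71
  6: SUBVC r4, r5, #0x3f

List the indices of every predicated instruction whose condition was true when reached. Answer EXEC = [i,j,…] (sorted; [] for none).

[0] flags=0000 → (cmp)
[1] flags=0000 EQ?F → skip
[2] flags=0000 LT?F → skip
[3] flags=1000 → (cmp)
[4] flags=1000 GE?F → skip
[5] flags=1000 CC?T → r5=0x71
[6] flags=1000 VC?T → r4=0x32

EXEC = [5,6]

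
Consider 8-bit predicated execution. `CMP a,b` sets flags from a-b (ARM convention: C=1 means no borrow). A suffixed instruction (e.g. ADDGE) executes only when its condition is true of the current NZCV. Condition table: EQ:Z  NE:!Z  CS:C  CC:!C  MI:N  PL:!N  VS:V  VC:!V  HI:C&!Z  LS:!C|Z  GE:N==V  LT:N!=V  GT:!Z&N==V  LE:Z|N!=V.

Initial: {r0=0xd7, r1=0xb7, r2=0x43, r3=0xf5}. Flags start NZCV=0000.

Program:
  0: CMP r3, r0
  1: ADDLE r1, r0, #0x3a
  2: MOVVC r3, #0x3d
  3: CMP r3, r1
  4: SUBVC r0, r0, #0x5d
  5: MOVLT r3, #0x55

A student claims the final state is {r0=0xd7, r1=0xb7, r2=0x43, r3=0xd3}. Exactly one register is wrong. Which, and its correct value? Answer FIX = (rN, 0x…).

[0] flags=0010 → (cmp)
[1] flags=0010 LE?F → skip
[2] flags=0010 VC?T → r3=0x3d
[3] flags=1001 → (cmp)
[4] flags=1001 VC?F → skip
[5] flags=1001 LT?F → skip

FIX = (r3, 0x3d)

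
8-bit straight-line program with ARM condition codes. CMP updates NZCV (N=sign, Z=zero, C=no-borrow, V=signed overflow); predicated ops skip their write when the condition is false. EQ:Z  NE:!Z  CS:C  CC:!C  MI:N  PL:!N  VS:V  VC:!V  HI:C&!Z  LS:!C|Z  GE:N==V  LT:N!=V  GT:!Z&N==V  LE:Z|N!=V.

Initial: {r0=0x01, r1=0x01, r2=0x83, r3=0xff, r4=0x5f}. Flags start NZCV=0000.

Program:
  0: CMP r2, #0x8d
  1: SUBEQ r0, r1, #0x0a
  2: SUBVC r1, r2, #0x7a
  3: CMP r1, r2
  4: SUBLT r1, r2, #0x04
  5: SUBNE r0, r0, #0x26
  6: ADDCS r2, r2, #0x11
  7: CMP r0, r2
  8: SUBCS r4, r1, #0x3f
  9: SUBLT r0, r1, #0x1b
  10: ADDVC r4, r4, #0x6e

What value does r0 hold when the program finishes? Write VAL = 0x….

0: ✓ CMP  NZCV=1000
1: · SUBEQ
2: ✓ SUBVC  r1←0x09
3: ✓ CMP  NZCV=1001
4: · SUBLT
5: ✓ SUBNE  r0←0xdb
6: · ADDCS
7: ✓ CMP  NZCV=0010
8: ✓ SUBCS  r4←0xca
9: · SUBLT
10: ✓ ADDVC  r4←0x38

VAL = 0xdb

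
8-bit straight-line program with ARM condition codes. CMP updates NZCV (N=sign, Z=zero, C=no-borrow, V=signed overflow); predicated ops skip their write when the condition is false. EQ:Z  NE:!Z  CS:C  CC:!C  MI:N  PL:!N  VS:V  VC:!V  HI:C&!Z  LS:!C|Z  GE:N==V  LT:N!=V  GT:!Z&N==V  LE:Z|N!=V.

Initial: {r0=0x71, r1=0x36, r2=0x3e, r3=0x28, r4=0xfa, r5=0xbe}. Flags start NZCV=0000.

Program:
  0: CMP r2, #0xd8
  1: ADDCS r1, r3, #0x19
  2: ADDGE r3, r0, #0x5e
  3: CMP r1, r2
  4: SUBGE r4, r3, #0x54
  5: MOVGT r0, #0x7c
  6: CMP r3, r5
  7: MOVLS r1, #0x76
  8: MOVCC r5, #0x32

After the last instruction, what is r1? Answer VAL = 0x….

0: ✓ CMP  NZCV=0000
1: · ADDCS
2: ✓ ADDGE  r3←0xcf
3: ✓ CMP  NZCV=1000
4: · SUBGE
5: · MOVGT
6: ✓ CMP  NZCV=0010
7: · MOVLS
8: · MOVCC

VAL = 0x36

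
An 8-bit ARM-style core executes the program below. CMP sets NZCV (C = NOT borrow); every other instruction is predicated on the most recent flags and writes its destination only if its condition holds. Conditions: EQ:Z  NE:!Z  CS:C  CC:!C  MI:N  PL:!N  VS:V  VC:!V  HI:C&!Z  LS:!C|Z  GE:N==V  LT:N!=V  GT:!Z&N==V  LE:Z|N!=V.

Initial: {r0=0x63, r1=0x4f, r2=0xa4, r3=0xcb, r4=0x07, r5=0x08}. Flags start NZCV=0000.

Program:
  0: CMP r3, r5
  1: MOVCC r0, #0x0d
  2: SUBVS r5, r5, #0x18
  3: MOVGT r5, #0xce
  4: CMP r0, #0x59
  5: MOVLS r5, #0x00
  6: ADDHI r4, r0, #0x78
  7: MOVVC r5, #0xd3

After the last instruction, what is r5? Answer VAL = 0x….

0: ✓ CMP  NZCV=1010
1: · MOVCC
2: · SUBVS
3: · MOVGT
4: ✓ CMP  NZCV=0010
5: · MOVLS
6: ✓ ADDHI  r4←0xdb
7: ✓ MOVVC  r5←0xd3

VAL = 0xd3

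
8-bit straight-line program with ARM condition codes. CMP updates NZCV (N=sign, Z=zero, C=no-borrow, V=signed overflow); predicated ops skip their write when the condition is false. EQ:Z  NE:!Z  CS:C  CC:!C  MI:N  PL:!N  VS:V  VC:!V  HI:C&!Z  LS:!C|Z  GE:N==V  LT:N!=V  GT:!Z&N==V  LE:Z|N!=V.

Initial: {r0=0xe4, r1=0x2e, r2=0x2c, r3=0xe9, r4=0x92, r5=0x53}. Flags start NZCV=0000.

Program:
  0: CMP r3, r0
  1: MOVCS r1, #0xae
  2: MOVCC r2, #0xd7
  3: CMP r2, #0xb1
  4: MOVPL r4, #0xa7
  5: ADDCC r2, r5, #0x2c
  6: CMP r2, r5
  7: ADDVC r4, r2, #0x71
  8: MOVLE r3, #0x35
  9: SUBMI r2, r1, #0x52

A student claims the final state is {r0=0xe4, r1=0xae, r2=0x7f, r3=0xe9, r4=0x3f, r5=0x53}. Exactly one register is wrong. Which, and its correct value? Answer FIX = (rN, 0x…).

0: ✓ CMP  NZCV=0010
1: ✓ MOVCS  r1←0xae
2: · MOVCC
3: ✓ CMP  NZCV=0000
4: ✓ MOVPL  r4←0xa7
5: ✓ ADDCC  r2←0x7f
6: ✓ CMP  NZCV=0010
7: ✓ ADDVC  r4←0xf0
8: · MOVLE
9: · SUBMI

FIX = (r4, 0xf0)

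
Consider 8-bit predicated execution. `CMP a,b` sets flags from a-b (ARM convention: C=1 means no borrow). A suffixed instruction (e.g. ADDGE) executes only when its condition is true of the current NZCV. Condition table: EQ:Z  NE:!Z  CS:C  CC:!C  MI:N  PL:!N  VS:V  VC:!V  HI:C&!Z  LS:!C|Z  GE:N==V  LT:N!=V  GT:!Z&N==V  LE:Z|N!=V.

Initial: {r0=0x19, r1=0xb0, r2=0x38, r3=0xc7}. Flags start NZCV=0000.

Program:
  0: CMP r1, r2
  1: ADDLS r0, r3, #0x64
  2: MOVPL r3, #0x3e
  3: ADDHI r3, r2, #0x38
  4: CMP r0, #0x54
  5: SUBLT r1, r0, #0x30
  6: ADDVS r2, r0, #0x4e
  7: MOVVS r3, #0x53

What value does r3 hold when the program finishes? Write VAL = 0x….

VAL = 0x70

[0] flags=0011 → (cmp)
[1] flags=0011 LS?F → skip
[2] flags=0011 PL?T → r3=0x3e
[3] flags=0011 HI?T → r3=0x70
[4] flags=1000 → (cmp)
[5] flags=1000 LT?T → r1=0xe9
[6] flags=1000 VS?F → skip
[7] flags=1000 VS?F → skip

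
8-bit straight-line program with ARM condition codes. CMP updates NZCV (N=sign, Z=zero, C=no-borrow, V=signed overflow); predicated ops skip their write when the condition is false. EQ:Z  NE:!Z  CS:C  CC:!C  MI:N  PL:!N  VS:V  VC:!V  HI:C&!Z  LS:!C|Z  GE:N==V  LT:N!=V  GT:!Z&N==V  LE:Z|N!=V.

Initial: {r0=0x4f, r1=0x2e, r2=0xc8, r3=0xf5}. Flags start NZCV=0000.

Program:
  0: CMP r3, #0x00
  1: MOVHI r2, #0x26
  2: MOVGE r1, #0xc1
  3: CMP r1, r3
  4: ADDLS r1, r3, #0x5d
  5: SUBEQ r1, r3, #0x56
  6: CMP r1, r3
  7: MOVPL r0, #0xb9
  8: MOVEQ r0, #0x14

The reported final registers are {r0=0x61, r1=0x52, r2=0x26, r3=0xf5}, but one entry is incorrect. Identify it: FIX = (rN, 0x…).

FIX = (r0, 0xb9)

[0] flags=1010 → (cmp)
[1] flags=1010 HI?T → r2=0x26
[2] flags=1010 GE?F → skip
[3] flags=0000 → (cmp)
[4] flags=0000 LS?T → r1=0x52
[5] flags=0000 EQ?F → skip
[6] flags=0000 → (cmp)
[7] flags=0000 PL?T → r0=0xb9
[8] flags=0000 EQ?F → skip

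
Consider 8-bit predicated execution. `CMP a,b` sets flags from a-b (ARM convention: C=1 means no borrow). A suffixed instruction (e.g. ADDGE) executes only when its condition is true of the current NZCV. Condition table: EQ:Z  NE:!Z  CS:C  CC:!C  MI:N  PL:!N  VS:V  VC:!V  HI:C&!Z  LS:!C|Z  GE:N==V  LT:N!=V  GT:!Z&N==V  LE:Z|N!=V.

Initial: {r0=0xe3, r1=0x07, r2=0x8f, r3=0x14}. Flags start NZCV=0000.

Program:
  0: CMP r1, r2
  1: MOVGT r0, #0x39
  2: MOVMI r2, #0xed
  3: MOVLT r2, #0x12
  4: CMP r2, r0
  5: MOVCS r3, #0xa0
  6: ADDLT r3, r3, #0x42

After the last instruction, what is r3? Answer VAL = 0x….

[0] flags=0000 → (cmp)
[1] flags=0000 GT?T → r0=0x39
[2] flags=0000 MI?F → skip
[3] flags=0000 LT?F → skip
[4] flags=0011 → (cmp)
[5] flags=0011 CS?T → r3=0xa0
[6] flags=0011 LT?T → r3=0xe2

VAL = 0xe2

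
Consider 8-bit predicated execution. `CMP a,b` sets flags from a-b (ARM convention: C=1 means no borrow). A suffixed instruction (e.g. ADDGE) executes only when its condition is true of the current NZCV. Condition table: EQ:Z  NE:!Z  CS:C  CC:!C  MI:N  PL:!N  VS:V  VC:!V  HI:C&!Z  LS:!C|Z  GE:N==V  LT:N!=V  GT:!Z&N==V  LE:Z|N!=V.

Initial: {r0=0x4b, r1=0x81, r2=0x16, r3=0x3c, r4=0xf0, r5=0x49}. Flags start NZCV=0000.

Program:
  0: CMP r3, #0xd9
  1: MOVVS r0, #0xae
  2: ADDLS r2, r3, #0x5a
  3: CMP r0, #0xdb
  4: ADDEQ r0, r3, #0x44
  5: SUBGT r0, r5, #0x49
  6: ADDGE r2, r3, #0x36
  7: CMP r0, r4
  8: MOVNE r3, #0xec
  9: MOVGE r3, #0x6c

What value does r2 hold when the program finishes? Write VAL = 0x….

0: ✓ CMP  NZCV=0000
1: · MOVVS
2: ✓ ADDLS  r2←0x96
3: ✓ CMP  NZCV=0000
4: · ADDEQ
5: ✓ SUBGT  r0←0x00
6: ✓ ADDGE  r2←0x72
7: ✓ CMP  NZCV=0000
8: ✓ MOVNE  r3←0xec
9: ✓ MOVGE  r3←0x6c

VAL = 0x72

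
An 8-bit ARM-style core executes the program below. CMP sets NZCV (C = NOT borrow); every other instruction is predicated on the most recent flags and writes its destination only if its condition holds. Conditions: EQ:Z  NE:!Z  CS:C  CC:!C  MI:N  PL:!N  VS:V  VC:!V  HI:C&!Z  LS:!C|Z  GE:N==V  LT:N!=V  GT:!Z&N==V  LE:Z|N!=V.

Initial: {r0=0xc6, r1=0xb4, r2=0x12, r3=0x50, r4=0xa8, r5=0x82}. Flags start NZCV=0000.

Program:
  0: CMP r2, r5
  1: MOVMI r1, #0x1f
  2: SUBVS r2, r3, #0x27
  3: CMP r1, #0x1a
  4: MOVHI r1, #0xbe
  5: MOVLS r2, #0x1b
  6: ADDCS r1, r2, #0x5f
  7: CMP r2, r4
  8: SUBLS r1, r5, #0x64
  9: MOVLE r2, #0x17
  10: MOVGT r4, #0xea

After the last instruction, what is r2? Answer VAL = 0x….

VAL = 0x29

[0] flags=1001 → (cmp)
[1] flags=1001 MI?T → r1=0x1f
[2] flags=1001 VS?T → r2=0x29
[3] flags=0010 → (cmp)
[4] flags=0010 HI?T → r1=0xbe
[5] flags=0010 LS?F → skip
[6] flags=0010 CS?T → r1=0x88
[7] flags=1001 → (cmp)
[8] flags=1001 LS?T → r1=0x1e
[9] flags=1001 LE?F → skip
[10] flags=1001 GT?T → r4=0xea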